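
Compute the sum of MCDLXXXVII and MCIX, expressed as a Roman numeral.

MCDLXXXVII = 1487
MCIX = 1109
1487 + 1109 = 2596

MMDXCVI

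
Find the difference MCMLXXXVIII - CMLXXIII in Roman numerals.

MCMLXXXVIII = 1988
CMLXXIII = 973
1988 - 973 = 1015

MXV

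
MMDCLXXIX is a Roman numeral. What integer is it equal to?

MMDCLXXIX: M=1000, M=1000, D=500, C=100, L=50, X=10, X=10, IX=9
1000 + 1000 + 500 + 100 + 50 + 10 + 10 + 9 = 2679

2679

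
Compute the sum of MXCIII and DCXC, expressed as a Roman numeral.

MXCIII = 1093
DCXC = 690
1093 + 690 = 1783

MDCCLXXXIII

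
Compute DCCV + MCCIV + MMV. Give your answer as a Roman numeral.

DCCV = 705, MCCIV = 1204, MMV = 2005
705 + 1204 = 1909
1909 + 2005 = 3914

MMMCMXIV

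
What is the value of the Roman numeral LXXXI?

LXXXI: L=50, X=10, X=10, X=10, I=1
50 + 10 + 10 + 10 + 1 = 81

81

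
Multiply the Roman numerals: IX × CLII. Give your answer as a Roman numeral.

IX = 9
CLII = 152
9 × 152 = 1368

MCCCLXVIII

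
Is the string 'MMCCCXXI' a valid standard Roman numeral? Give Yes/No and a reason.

'MMCCCXXI': Check the rules: uses only the symbols I, V, X, L, C, D, M; no symbol is repeated more than three times in a row; V, L and D each appear at most once; no smaller symbol precedes a larger one (values never increase from left to right). Value: M (1000) + M (1000) + C (100) + C (100) + C (100) + X (10) + X (10) + I (1) = 2321. So it is a valid standard Roman numeral.

Yes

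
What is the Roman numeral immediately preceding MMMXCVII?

MMMXCVII = 3097, so the previous integer is 3097 - 1 = 3096

MMMXCVI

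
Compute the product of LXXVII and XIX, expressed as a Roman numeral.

LXXVII = 77
XIX = 19
77 × 19 = 1463

MCDLXIII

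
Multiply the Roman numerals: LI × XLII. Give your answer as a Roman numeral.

LI = 51
XLII = 42
51 × 42 = 2142

MMCXLII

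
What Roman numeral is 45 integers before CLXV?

CLXV = 165
165 - 45 = 120

CXX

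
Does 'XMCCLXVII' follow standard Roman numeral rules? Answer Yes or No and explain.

'XMCCLXVII': Invalid subtractive combination: XM

No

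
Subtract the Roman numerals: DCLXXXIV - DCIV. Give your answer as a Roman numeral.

DCLXXXIV = 684
DCIV = 604
684 - 604 = 80

LXXX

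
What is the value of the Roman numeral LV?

LV: L=50, V=5
50 + 5 = 55

55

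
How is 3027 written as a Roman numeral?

Convert 3027 to Roman numerals:
  3027 contains 3×1000 (MMM)
  27 contains 2×10 (XX)
  7 contains 1×5 (V)
  2 contains 2×1 (II)

MMMXXVII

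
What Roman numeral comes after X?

X = 10, so the next integer is 10 + 1 = 11

XI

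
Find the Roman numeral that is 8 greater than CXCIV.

CXCIV = 194
194 + 8 = 202

CCII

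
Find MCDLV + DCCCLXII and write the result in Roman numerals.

MCDLV = 1455
DCCCLXII = 862
1455 + 862 = 2317

MMCCCXVII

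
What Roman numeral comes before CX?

CX = 110, so the previous integer is 110 - 1 = 109

CIX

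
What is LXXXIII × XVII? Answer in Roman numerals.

LXXXIII = 83
XVII = 17
83 × 17 = 1411

MCDXI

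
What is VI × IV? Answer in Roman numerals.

VI = 6
IV = 4
6 × 4 = 24

XXIV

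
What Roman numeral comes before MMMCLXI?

MMMCLXI = 3161; previous is 3160

MMMCLX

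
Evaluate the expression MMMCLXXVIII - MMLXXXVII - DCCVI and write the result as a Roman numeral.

MMMCLXXVIII = 3178, MMLXXXVII = 2087, DCCVI = 706
3178 - 2087 = 1091
1091 - 706 = 385

CCCLXXXV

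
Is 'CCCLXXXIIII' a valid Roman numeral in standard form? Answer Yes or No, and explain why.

'CCCLXXXIIII': More than 3 consecutive I's

No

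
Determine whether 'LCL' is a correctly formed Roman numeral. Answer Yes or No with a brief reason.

'LCL': L should not appear more than once

No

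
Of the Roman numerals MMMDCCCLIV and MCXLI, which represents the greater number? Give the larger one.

MMMDCCCLIV = 3854
MCXLI = 1141
3854 is larger

MMMDCCCLIV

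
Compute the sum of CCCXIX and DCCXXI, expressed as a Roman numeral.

CCCXIX = 319
DCCXXI = 721
319 + 721 = 1040

MXL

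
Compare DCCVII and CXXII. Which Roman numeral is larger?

DCCVII = 707
CXXII = 122
707 is larger

DCCVII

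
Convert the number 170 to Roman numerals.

Convert 170 to Roman numerals:
  170 contains 1×100 (C)
  70 contains 1×50 (L)
  20 contains 2×10 (XX)

CLXX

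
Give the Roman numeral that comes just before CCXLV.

CCXLV = 245; previous is 244

CCXLIV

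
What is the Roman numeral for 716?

Convert 716 to Roman numerals:
  716 contains 1×500 (D)
  216 contains 2×100 (CC)
  16 contains 1×10 (X)
  6 contains 1×5 (V)
  1 contains 1×1 (I)

DCCXVI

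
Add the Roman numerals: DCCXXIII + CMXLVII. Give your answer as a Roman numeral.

DCCXXIII = 723
CMXLVII = 947
723 + 947 = 1670

MDCLXX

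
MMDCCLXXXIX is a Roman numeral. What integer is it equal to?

MMDCCLXXXIX: M=1000, M=1000, D=500, C=100, C=100, L=50, X=10, X=10, X=10, IX=9
1000 + 1000 + 500 + 100 + 100 + 50 + 10 + 10 + 10 + 9 = 2789

2789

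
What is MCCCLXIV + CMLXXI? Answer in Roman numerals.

MCCCLXIV = 1364
CMLXXI = 971
1364 + 971 = 2335

MMCCCXXXV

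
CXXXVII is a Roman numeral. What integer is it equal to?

CXXXVII: C=100, X=10, X=10, X=10, V=5, I=1, I=1
100 + 10 + 10 + 10 + 5 + 1 + 1 = 137

137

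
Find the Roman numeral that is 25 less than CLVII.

CLVII = 157
157 - 25 = 132

CXXXII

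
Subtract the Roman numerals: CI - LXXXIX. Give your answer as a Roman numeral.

CI = 101
LXXXIX = 89
101 - 89 = 12

XII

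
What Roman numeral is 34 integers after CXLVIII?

CXLVIII = 148
148 + 34 = 182

CLXXXII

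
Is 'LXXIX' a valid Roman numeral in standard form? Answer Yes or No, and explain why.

'LXXIX': Check the rules: uses only the symbols I, V, X, L, C, D, M; no symbol is repeated more than three times in a row; V, L and D each appear at most once; the only place a smaller symbol precedes a larger one is the allowed subtractive pair IX, the symbol right after such a pair (if any) is smaller than the pair's first symbol, and otherwise the values never increase from left to right. Value: L (50) + X (10) + X (10) + IX (9) = 79. So it is a valid standard Roman numeral.

Yes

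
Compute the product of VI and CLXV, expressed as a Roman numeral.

VI = 6
CLXV = 165
6 × 165 = 990

CMXC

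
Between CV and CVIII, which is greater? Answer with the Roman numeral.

CV = 105
CVIII = 108
108 is larger

CVIII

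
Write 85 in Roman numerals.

Convert 85 to Roman numerals:
  85 contains 1×50 (L)
  35 contains 3×10 (XXX)
  5 contains 1×5 (V)

LXXXV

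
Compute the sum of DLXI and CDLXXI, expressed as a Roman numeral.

DLXI = 561
CDLXXI = 471
561 + 471 = 1032

MXXXII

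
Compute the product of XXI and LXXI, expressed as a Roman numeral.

XXI = 21
LXXI = 71
21 × 71 = 1491

MCDXCI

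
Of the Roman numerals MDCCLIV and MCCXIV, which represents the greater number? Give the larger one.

MDCCLIV = 1754
MCCXIV = 1214
1754 is larger

MDCCLIV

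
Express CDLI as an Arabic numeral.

CDLI: CD=400, L=50, I=1
400 + 50 + 1 = 451

451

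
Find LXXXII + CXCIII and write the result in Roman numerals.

LXXXII = 82
CXCIII = 193
82 + 193 = 275

CCLXXV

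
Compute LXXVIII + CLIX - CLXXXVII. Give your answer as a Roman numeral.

LXXVIII = 78, CLIX = 159, CLXXXVII = 187
78 + 159 = 237
237 - 187 = 50

L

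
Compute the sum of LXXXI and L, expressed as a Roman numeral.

LXXXI = 81
L = 50
81 + 50 = 131

CXXXI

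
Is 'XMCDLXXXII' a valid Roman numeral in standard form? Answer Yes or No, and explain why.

'XMCDLXXXII': Invalid subtractive combination: XM

No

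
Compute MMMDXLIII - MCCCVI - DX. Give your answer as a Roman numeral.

MMMDXLIII = 3543, MCCCVI = 1306, DX = 510
3543 - 1306 = 2237
2237 - 510 = 1727

MDCCXXVII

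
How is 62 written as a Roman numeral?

Convert 62 to Roman numerals:
  62 contains 1×50 (L)
  12 contains 1×10 (X)
  2 contains 2×1 (II)

LXII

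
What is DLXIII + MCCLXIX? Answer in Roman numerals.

DLXIII = 563
MCCLXIX = 1269
563 + 1269 = 1832

MDCCCXXXII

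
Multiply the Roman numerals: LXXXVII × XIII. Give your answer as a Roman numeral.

LXXXVII = 87
XIII = 13
87 × 13 = 1131

MCXXXI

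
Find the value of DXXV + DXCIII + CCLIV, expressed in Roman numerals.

DXXV = 525, DXCIII = 593, CCLIV = 254
525 + 593 = 1118
1118 + 254 = 1372

MCCCLXXII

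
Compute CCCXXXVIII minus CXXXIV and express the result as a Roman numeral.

CCCXXXVIII = 338
CXXXIV = 134
338 - 134 = 204

CCIV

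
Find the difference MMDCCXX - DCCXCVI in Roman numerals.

MMDCCXX = 2720
DCCXCVI = 796
2720 - 796 = 1924

MCMXXIV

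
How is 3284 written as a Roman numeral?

Convert 3284 to Roman numerals:
  3284 contains 3×1000 (MMM)
  284 contains 2×100 (CC)
  84 contains 1×50 (L)
  34 contains 3×10 (XXX)
  4 contains 1×4 (IV)

MMMCCLXXXIV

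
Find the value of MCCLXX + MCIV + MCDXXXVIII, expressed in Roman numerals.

MCCLXX = 1270, MCIV = 1104, MCDXXXVIII = 1438
1270 + 1104 = 2374
2374 + 1438 = 3812

MMMDCCCXII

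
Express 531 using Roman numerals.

Convert 531 to Roman numerals:
  531 contains 1×500 (D)
  31 contains 3×10 (XXX)
  1 contains 1×1 (I)

DXXXI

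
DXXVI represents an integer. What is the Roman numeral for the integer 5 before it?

DXXVI = 526
526 - 5 = 521

DXXI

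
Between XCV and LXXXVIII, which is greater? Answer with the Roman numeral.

XCV = 95
LXXXVIII = 88
95 is larger

XCV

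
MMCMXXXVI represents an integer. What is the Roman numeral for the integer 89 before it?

MMCMXXXVI = 2936
2936 - 89 = 2847

MMDCCCXLVII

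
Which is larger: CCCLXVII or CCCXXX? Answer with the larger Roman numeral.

CCCLXVII = 367
CCCXXX = 330
367 is larger

CCCLXVII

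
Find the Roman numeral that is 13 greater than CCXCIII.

CCXCIII = 293
293 + 13 = 306

CCCVI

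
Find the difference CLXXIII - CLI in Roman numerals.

CLXXIII = 173
CLI = 151
173 - 151 = 22

XXII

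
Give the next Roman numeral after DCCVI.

DCCVI = 706; next is 707

DCCVII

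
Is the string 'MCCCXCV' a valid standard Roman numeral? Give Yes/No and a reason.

'MCCCXCV': Check the rules: uses only the symbols I, V, X, L, C, D, M; no symbol is repeated more than three times in a row; V, L and D each appear at most once; the only place a smaller symbol precedes a larger one is the allowed subtractive pair XC, the symbol right after such a pair (if any) is smaller than the pair's first symbol, and otherwise the values never increase from left to right. Value: M (1000) + C (100) + C (100) + C (100) + XC (90) + V (5) = 1395. So it is a valid standard Roman numeral.

Yes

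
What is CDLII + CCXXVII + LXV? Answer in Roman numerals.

CDLII = 452, CCXXVII = 227, LXV = 65
452 + 227 = 679
679 + 65 = 744

DCCXLIV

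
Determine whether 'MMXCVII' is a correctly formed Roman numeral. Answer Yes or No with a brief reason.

'MMXCVII': Check the rules: uses only the symbols I, V, X, L, C, D, M; no symbol is repeated more than three times in a row; V, L and D each appear at most once; the only place a smaller symbol precedes a larger one is the allowed subtractive pair XC, the symbol right after such a pair (if any) is smaller than the pair's first symbol, and otherwise the values never increase from left to right. Value: M (1000) + M (1000) + XC (90) + V (5) + I (1) + I (1) = 2097. So it is a valid standard Roman numeral.

Yes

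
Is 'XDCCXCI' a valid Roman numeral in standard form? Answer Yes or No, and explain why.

'XDCCXCI': Invalid subtractive combination: XD

No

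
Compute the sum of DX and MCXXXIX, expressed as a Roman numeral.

DX = 510
MCXXXIX = 1139
510 + 1139 = 1649

MDCXLIX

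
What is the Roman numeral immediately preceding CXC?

CXC = 190; previous is 189

CLXXXIX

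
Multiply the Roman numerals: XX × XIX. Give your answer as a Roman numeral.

XX = 20
XIX = 19
20 × 19 = 380

CCCLXXX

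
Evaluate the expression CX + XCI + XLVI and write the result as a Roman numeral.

CX = 110, XCI = 91, XLVI = 46
110 + 91 = 201
201 + 46 = 247

CCXLVII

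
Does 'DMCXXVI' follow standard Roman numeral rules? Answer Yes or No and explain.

'DMCXXVI': Invalid subtractive combination: DM

No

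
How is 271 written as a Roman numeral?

Convert 271 to Roman numerals:
  271 contains 2×100 (CC)
  71 contains 1×50 (L)
  21 contains 2×10 (XX)
  1 contains 1×1 (I)

CCLXXI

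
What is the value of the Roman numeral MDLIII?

MDLIII: M=1000, D=500, L=50, I=1, I=1, I=1
1000 + 500 + 50 + 1 + 1 + 1 = 1553

1553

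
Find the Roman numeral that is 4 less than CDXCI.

CDXCI = 491
491 - 4 = 487

CDLXXXVII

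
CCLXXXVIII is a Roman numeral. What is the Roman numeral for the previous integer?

CCLXXXVIII = 288, so the previous integer is 288 - 1 = 287

CCLXXXVII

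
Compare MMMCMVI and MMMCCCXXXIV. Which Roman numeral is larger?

MMMCMVI = 3906
MMMCCCXXXIV = 3334
3906 is larger

MMMCMVI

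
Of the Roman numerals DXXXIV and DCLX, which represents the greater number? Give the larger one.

DXXXIV = 534
DCLX = 660
660 is larger

DCLX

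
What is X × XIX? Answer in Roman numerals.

X = 10
XIX = 19
10 × 19 = 190

CXC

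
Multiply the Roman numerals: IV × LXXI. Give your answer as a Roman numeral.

IV = 4
LXXI = 71
4 × 71 = 284

CCLXXXIV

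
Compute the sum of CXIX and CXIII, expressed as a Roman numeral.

CXIX = 119
CXIII = 113
119 + 113 = 232

CCXXXII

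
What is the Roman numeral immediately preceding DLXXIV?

DLXXIV = 574; previous is 573

DLXXIII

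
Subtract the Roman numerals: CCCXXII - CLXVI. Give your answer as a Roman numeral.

CCCXXII = 322
CLXVI = 166
322 - 166 = 156

CLVI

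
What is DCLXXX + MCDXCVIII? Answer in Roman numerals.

DCLXXX = 680
MCDXCVIII = 1498
680 + 1498 = 2178

MMCLXXVIII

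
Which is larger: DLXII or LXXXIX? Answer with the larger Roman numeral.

DLXII = 562
LXXXIX = 89
562 is larger

DLXII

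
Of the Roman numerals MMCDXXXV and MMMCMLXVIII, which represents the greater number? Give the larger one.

MMCDXXXV = 2435
MMMCMLXVIII = 3968
3968 is larger

MMMCMLXVIII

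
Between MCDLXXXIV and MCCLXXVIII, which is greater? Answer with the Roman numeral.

MCDLXXXIV = 1484
MCCLXXVIII = 1278
1484 is larger

MCDLXXXIV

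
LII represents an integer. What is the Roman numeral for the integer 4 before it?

LII = 52
52 - 4 = 48

XLVIII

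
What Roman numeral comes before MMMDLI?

MMMDLI = 3551; previous is 3550

MMMDL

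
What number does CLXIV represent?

CLXIV: C=100, L=50, X=10, IV=4
100 + 50 + 10 + 4 = 164

164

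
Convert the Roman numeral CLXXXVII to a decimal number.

CLXXXVII: C=100, L=50, X=10, X=10, X=10, V=5, I=1, I=1
100 + 50 + 10 + 10 + 10 + 5 + 1 + 1 = 187

187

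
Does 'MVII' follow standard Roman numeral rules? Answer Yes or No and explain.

'MVII': Check the rules: uses only the symbols I, V, X, L, C, D, M; no symbol is repeated more than three times in a row; V, L and D each appear at most once; no smaller symbol precedes a larger one (values never increase from left to right). Value: M (1000) + V (5) + I (1) + I (1) = 1007. So it is a valid standard Roman numeral.

Yes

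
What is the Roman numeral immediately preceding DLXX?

DLXX = 570, so the previous integer is 570 - 1 = 569

DLXIX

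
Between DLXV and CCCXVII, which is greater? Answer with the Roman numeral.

DLXV = 565
CCCXVII = 317
565 is larger

DLXV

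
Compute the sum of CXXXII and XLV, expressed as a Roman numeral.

CXXXII = 132
XLV = 45
132 + 45 = 177

CLXXVII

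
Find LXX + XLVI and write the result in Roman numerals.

LXX = 70
XLVI = 46
70 + 46 = 116

CXVI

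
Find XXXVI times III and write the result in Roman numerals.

XXXVI = 36
III = 3
36 × 3 = 108

CVIII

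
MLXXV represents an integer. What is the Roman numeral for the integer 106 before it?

MLXXV = 1075
1075 - 106 = 969

CMLXIX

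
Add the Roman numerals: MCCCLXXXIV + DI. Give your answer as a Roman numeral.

MCCCLXXXIV = 1384
DI = 501
1384 + 501 = 1885

MDCCCLXXXV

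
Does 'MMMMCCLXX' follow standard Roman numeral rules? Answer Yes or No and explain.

'MMMMCCLXX': More than 3 consecutive M's

No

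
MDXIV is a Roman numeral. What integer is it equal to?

MDXIV: M=1000, D=500, X=10, IV=4
1000 + 500 + 10 + 4 = 1514

1514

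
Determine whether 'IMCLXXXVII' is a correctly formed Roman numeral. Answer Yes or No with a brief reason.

'IMCLXXXVII': Invalid subtractive combination: IM

No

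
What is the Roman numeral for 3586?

Convert 3586 to Roman numerals:
  3586 contains 3×1000 (MMM)
  586 contains 1×500 (D)
  86 contains 1×50 (L)
  36 contains 3×10 (XXX)
  6 contains 1×5 (V)
  1 contains 1×1 (I)

MMMDLXXXVI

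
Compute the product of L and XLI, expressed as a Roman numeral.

L = 50
XLI = 41
50 × 41 = 2050

MML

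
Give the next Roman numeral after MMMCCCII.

MMMCCCII = 3302, so the next integer is 3302 + 1 = 3303

MMMCCCIII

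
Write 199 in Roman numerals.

Convert 199 to Roman numerals:
  199 contains 1×100 (C)
  99 contains 1×90 (XC)
  9 contains 1×9 (IX)

CXCIX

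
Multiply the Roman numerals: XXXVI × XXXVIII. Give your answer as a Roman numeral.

XXXVI = 36
XXXVIII = 38
36 × 38 = 1368

MCCCLXVIII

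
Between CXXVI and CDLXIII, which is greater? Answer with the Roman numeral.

CXXVI = 126
CDLXIII = 463
463 is larger

CDLXIII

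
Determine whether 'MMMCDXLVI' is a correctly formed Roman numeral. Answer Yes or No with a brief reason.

'MMMCDXLVI': Check the rules: uses only the symbols I, V, X, L, C, D, M; no symbol is repeated more than three times in a row; V, L and D each appear at most once; the only places a smaller symbol precedes a larger one are the allowed subtractive pairs CD, XL, the symbol right after such a pair (if any) is smaller than the pair's first symbol, and otherwise the values never increase from left to right. Value: M (1000) + M (1000) + M (1000) + CD (400) + XL (40) + V (5) + I (1) = 3446. So it is a valid standard Roman numeral.

Yes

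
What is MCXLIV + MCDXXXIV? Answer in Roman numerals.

MCXLIV = 1144
MCDXXXIV = 1434
1144 + 1434 = 2578

MMDLXXVIII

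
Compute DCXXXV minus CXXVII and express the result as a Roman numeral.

DCXXXV = 635
CXXVII = 127
635 - 127 = 508

DVIII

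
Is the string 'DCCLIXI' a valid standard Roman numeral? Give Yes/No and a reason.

'DCCLIXI': I cannot come right after the subtractive pair IX: once I is subtracted in IX, the next symbol must be smaller than I

No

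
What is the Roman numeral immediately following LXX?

LXX = 70; next is 71

LXXI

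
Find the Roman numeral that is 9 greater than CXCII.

CXCII = 192
192 + 9 = 201

CCI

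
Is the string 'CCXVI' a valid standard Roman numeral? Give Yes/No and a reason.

'CCXVI': Check the rules: uses only the symbols I, V, X, L, C, D, M; no symbol is repeated more than three times in a row; V, L and D each appear at most once; no smaller symbol precedes a larger one (values never increase from left to right). Value: C (100) + C (100) + X (10) + V (5) + I (1) = 216. So it is a valid standard Roman numeral.

Yes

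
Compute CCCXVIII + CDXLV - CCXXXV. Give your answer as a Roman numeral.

CCCXVIII = 318, CDXLV = 445, CCXXXV = 235
318 + 445 = 763
763 - 235 = 528

DXXVIII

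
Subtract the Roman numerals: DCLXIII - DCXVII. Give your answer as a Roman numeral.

DCLXIII = 663
DCXVII = 617
663 - 617 = 46

XLVI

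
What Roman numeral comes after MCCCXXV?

MCCCXXV = 1325; next is 1326

MCCCXXVI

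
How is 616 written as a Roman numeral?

Convert 616 to Roman numerals:
  616 contains 1×500 (D)
  116 contains 1×100 (C)
  16 contains 1×10 (X)
  6 contains 1×5 (V)
  1 contains 1×1 (I)

DCXVI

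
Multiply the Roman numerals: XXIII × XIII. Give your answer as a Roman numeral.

XXIII = 23
XIII = 13
23 × 13 = 299

CCXCIX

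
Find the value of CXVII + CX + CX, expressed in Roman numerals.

CXVII = 117, CX = 110, CX = 110
117 + 110 = 227
227 + 110 = 337

CCCXXXVII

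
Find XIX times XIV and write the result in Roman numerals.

XIX = 19
XIV = 14
19 × 14 = 266

CCLXVI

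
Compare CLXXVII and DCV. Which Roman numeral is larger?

CLXXVII = 177
DCV = 605
605 is larger

DCV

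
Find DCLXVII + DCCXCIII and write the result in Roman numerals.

DCLXVII = 667
DCCXCIII = 793
667 + 793 = 1460

MCDLX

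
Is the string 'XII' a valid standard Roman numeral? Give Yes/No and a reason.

'XII': Check the rules: uses only the symbols I, V, X, L, C, D, M; no symbol is repeated more than three times in a row; V, L and D each appear at most once; no smaller symbol precedes a larger one (values never increase from left to right). Value: X (10) + I (1) + I (1) = 12. So it is a valid standard Roman numeral.

Yes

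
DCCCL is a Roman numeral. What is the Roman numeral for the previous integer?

DCCCL = 850; previous is 849

DCCCXLIX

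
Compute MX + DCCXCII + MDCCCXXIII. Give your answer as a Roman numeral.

MX = 1010, DCCXCII = 792, MDCCCXXIII = 1823
1010 + 792 = 1802
1802 + 1823 = 3625

MMMDCXXV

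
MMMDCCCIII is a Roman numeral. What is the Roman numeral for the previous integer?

MMMDCCCIII = 3803, so the previous integer is 3803 - 1 = 3802

MMMDCCCII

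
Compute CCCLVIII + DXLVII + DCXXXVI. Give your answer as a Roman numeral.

CCCLVIII = 358, DXLVII = 547, DCXXXVI = 636
358 + 547 = 905
905 + 636 = 1541

MDXLI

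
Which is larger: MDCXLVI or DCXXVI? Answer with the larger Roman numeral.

MDCXLVI = 1646
DCXXVI = 626
1646 is larger

MDCXLVI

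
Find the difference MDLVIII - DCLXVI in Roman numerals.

MDLVIII = 1558
DCLXVI = 666
1558 - 666 = 892

DCCCXCII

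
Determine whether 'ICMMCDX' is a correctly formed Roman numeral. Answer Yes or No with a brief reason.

'ICMMCDX': Invalid subtractive combination: IC

No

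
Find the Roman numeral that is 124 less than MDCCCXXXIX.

MDCCCXXXIX = 1839
1839 - 124 = 1715

MDCCXV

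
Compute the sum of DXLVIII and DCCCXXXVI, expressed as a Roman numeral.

DXLVIII = 548
DCCCXXXVI = 836
548 + 836 = 1384

MCCCLXXXIV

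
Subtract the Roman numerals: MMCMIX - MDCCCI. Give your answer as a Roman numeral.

MMCMIX = 2909
MDCCCI = 1801
2909 - 1801 = 1108

MCVIII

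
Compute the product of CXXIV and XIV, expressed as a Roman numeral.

CXXIV = 124
XIV = 14
124 × 14 = 1736

MDCCXXXVI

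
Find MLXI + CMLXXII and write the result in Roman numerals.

MLXI = 1061
CMLXXII = 972
1061 + 972 = 2033

MMXXXIII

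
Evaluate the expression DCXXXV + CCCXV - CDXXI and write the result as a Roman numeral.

DCXXXV = 635, CCCXV = 315, CDXXI = 421
635 + 315 = 950
950 - 421 = 529

DXXIX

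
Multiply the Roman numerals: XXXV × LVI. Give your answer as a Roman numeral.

XXXV = 35
LVI = 56
35 × 56 = 1960

MCMLX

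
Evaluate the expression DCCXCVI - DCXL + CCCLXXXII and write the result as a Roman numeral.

DCCXCVI = 796, DCXL = 640, CCCLXXXII = 382
796 - 640 = 156
156 + 382 = 538

DXXXVIII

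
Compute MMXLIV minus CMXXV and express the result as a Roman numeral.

MMXLIV = 2044
CMXXV = 925
2044 - 925 = 1119

MCXIX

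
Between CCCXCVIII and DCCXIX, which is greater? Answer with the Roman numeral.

CCCXCVIII = 398
DCCXIX = 719
719 is larger

DCCXIX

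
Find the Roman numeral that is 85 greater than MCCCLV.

MCCCLV = 1355
1355 + 85 = 1440

MCDXL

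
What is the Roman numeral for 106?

Convert 106 to Roman numerals:
  106 contains 1×100 (C)
  6 contains 1×5 (V)
  1 contains 1×1 (I)

CVI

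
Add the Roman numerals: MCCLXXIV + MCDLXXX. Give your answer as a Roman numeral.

MCCLXXIV = 1274
MCDLXXX = 1480
1274 + 1480 = 2754

MMDCCLIV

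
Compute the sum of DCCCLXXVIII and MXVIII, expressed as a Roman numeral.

DCCCLXXVIII = 878
MXVIII = 1018
878 + 1018 = 1896

MDCCCXCVI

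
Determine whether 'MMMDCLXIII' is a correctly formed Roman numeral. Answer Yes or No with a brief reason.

'MMMDCLXIII': Check the rules: uses only the symbols I, V, X, L, C, D, M; no symbol is repeated more than three times in a row; V, L and D each appear at most once; no smaller symbol precedes a larger one (values never increase from left to right). Value: M (1000) + M (1000) + M (1000) + D (500) + C (100) + L (50) + X (10) + I (1) + I (1) + I (1) = 3663. So it is a valid standard Roman numeral.

Yes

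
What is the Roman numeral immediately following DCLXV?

DCLXV = 665; next is 666

DCLXVI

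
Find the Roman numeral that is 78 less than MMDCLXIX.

MMDCLXIX = 2669
2669 - 78 = 2591

MMDXCI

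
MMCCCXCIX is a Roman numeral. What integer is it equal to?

MMCCCXCIX: M=1000, M=1000, C=100, C=100, C=100, XC=90, IX=9
1000 + 1000 + 100 + 100 + 100 + 90 + 9 = 2399

2399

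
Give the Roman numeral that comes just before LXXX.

LXXX = 80, so the previous integer is 80 - 1 = 79

LXXIX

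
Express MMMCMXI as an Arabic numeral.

MMMCMXI: M=1000, M=1000, M=1000, CM=900, X=10, I=1
1000 + 1000 + 1000 + 900 + 10 + 1 = 3911

3911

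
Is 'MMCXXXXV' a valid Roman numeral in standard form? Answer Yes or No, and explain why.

'MMCXXXXV': More than 3 consecutive X's

No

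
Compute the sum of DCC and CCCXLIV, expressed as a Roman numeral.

DCC = 700
CCCXLIV = 344
700 + 344 = 1044

MXLIV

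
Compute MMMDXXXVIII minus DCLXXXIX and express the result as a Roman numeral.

MMMDXXXVIII = 3538
DCLXXXIX = 689
3538 - 689 = 2849

MMDCCCXLIX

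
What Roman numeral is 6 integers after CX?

CX = 110
110 + 6 = 116

CXVI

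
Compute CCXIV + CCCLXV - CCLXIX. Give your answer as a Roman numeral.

CCXIV = 214, CCCLXV = 365, CCLXIX = 269
214 + 365 = 579
579 - 269 = 310

CCCX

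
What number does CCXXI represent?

CCXXI: C=100, C=100, X=10, X=10, I=1
100 + 100 + 10 + 10 + 1 = 221

221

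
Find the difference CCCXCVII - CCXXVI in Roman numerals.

CCCXCVII = 397
CCXXVI = 226
397 - 226 = 171

CLXXI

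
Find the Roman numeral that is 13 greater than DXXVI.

DXXVI = 526
526 + 13 = 539

DXXXIX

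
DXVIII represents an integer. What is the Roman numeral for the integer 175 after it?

DXVIII = 518
518 + 175 = 693

DCXCIII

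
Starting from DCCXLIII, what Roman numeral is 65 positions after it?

DCCXLIII = 743
743 + 65 = 808

DCCCVIII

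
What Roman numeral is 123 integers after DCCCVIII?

DCCCVIII = 808
808 + 123 = 931

CMXXXI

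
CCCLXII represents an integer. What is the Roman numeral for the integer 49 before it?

CCCLXII = 362
362 - 49 = 313

CCCXIII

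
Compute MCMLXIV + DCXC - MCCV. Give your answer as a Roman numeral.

MCMLXIV = 1964, DCXC = 690, MCCV = 1205
1964 + 690 = 2654
2654 - 1205 = 1449

MCDXLIX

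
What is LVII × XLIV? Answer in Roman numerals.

LVII = 57
XLIV = 44
57 × 44 = 2508

MMDVIII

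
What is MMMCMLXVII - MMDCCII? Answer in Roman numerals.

MMMCMLXVII = 3967
MMDCCII = 2702
3967 - 2702 = 1265

MCCLXV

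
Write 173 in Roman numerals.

Convert 173 to Roman numerals:
  173 contains 1×100 (C)
  73 contains 1×50 (L)
  23 contains 2×10 (XX)
  3 contains 3×1 (III)

CLXXIII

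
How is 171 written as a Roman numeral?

Convert 171 to Roman numerals:
  171 contains 1×100 (C)
  71 contains 1×50 (L)
  21 contains 2×10 (XX)
  1 contains 1×1 (I)

CLXXI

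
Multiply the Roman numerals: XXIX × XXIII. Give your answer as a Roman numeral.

XXIX = 29
XXIII = 23
29 × 23 = 667

DCLXVII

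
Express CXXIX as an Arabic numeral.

CXXIX: C=100, X=10, X=10, IX=9
100 + 10 + 10 + 9 = 129

129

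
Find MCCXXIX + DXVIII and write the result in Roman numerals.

MCCXXIX = 1229
DXVIII = 518
1229 + 518 = 1747

MDCCXLVII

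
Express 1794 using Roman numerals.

Convert 1794 to Roman numerals:
  1794 contains 1×1000 (M)
  794 contains 1×500 (D)
  294 contains 2×100 (CC)
  94 contains 1×90 (XC)
  4 contains 1×4 (IV)

MDCCXCIV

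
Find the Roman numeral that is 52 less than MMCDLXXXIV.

MMCDLXXXIV = 2484
2484 - 52 = 2432

MMCDXXXII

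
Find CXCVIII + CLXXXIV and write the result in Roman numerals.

CXCVIII = 198
CLXXXIV = 184
198 + 184 = 382

CCCLXXXII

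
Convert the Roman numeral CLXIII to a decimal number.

CLXIII: C=100, L=50, X=10, I=1, I=1, I=1
100 + 50 + 10 + 1 + 1 + 1 = 163

163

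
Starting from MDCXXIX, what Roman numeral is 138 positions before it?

MDCXXIX = 1629
1629 - 138 = 1491

MCDXCI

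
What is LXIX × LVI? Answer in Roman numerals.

LXIX = 69
LVI = 56
69 × 56 = 3864

MMMDCCCLXIV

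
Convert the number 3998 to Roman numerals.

Convert 3998 to Roman numerals:
  3998 contains 3×1000 (MMM)
  998 contains 1×900 (CM)
  98 contains 1×90 (XC)
  8 contains 1×5 (V)
  3 contains 3×1 (III)

MMMCMXCVIII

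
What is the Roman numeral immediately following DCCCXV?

DCCCXV = 815; next is 816

DCCCXVI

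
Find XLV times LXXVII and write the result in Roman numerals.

XLV = 45
LXXVII = 77
45 × 77 = 3465

MMMCDLXV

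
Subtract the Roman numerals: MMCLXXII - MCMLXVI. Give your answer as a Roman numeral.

MMCLXXII = 2172
MCMLXVI = 1966
2172 - 1966 = 206

CCVI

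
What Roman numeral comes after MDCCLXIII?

MDCCLXIII = 1763; next is 1764

MDCCLXIV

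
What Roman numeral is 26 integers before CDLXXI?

CDLXXI = 471
471 - 26 = 445

CDXLV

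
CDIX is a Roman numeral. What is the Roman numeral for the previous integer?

CDIX = 409; previous is 408

CDVIII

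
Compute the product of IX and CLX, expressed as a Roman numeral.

IX = 9
CLX = 160
9 × 160 = 1440

MCDXL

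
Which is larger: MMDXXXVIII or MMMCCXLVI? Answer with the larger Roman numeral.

MMDXXXVIII = 2538
MMMCCXLVI = 3246
3246 is larger

MMMCCXLVI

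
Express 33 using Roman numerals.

Convert 33 to Roman numerals:
  33 contains 3×10 (XXX)
  3 contains 3×1 (III)

XXXIII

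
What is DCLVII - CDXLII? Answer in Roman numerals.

DCLVII = 657
CDXLII = 442
657 - 442 = 215

CCXV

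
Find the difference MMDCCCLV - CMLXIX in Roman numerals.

MMDCCCLV = 2855
CMLXIX = 969
2855 - 969 = 1886

MDCCCLXXXVI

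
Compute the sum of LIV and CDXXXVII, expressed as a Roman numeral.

LIV = 54
CDXXXVII = 437
54 + 437 = 491

CDXCI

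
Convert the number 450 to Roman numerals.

Convert 450 to Roman numerals:
  450 contains 1×400 (CD)
  50 contains 1×50 (L)

CDL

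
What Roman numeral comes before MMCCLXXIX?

MMCCLXXIX = 2279; previous is 2278

MMCCLXXVIII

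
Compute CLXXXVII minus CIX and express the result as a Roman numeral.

CLXXXVII = 187
CIX = 109
187 - 109 = 78

LXXVIII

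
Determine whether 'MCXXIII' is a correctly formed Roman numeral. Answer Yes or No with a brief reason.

'MCXXIII': Check the rules: uses only the symbols I, V, X, L, C, D, M; no symbol is repeated more than three times in a row; V, L and D each appear at most once; no smaller symbol precedes a larger one (values never increase from left to right). Value: M (1000) + C (100) + X (10) + X (10) + I (1) + I (1) + I (1) = 1123. So it is a valid standard Roman numeral.

Yes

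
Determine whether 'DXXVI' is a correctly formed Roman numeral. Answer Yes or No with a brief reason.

'DXXVI': Check the rules: uses only the symbols I, V, X, L, C, D, M; no symbol is repeated more than three times in a row; V, L and D each appear at most once; no smaller symbol precedes a larger one (values never increase from left to right). Value: D (500) + X (10) + X (10) + V (5) + I (1) = 526. So it is a valid standard Roman numeral.

Yes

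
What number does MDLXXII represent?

MDLXXII: M=1000, D=500, L=50, X=10, X=10, I=1, I=1
1000 + 500 + 50 + 10 + 10 + 1 + 1 = 1572

1572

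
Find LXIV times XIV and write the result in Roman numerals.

LXIV = 64
XIV = 14
64 × 14 = 896

DCCCXCVI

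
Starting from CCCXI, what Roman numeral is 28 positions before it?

CCCXI = 311
311 - 28 = 283

CCLXXXIII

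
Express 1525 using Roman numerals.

Convert 1525 to Roman numerals:
  1525 contains 1×1000 (M)
  525 contains 1×500 (D)
  25 contains 2×10 (XX)
  5 contains 1×5 (V)

MDXXV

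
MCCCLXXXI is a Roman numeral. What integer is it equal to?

MCCCLXXXI: M=1000, C=100, C=100, C=100, L=50, X=10, X=10, X=10, I=1
1000 + 100 + 100 + 100 + 50 + 10 + 10 + 10 + 1 = 1381

1381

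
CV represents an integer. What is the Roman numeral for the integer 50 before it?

CV = 105
105 - 50 = 55

LV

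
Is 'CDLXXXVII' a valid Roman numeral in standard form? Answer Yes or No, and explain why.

'CDLXXXVII': Check the rules: uses only the symbols I, V, X, L, C, D, M; no symbol is repeated more than three times in a row; V, L and D each appear at most once; the only place a smaller symbol precedes a larger one is the allowed subtractive pair CD, the symbol right after such a pair (if any) is smaller than the pair's first symbol, and otherwise the values never increase from left to right. Value: CD (400) + L (50) + X (10) + X (10) + X (10) + V (5) + I (1) + I (1) = 487. So it is a valid standard Roman numeral.

Yes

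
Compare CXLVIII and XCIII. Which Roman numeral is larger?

CXLVIII = 148
XCIII = 93
148 is larger

CXLVIII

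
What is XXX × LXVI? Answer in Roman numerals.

XXX = 30
LXVI = 66
30 × 66 = 1980

MCMLXXX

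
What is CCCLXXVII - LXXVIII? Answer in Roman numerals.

CCCLXXVII = 377
LXXVIII = 78
377 - 78 = 299

CCXCIX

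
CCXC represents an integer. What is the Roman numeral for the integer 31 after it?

CCXC = 290
290 + 31 = 321

CCCXXI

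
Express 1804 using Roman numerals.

Convert 1804 to Roman numerals:
  1804 contains 1×1000 (M)
  804 contains 1×500 (D)
  304 contains 3×100 (CCC)
  4 contains 1×4 (IV)

MDCCCIV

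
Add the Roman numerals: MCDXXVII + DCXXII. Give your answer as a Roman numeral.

MCDXXVII = 1427
DCXXII = 622
1427 + 622 = 2049

MMXLIX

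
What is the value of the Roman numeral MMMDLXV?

MMMDLXV: M=1000, M=1000, M=1000, D=500, L=50, X=10, V=5
1000 + 1000 + 1000 + 500 + 50 + 10 + 5 = 3565

3565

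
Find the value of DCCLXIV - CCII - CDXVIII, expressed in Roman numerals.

DCCLXIV = 764, CCII = 202, CDXVIII = 418
764 - 202 = 562
562 - 418 = 144

CXLIV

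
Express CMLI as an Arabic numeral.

CMLI: CM=900, L=50, I=1
900 + 50 + 1 = 951

951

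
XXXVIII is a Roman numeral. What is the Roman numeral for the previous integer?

XXXVIII = 38; previous is 37

XXXVII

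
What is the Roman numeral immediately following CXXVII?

CXXVII = 127, so the next integer is 127 + 1 = 128

CXXVIII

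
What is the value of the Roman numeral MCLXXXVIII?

MCLXXXVIII: M=1000, C=100, L=50, X=10, X=10, X=10, V=5, I=1, I=1, I=1
1000 + 100 + 50 + 10 + 10 + 10 + 5 + 1 + 1 + 1 = 1188

1188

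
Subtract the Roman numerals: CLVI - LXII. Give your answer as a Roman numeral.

CLVI = 156
LXII = 62
156 - 62 = 94

XCIV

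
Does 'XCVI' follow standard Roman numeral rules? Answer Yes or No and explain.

'XCVI': Check the rules: uses only the symbols I, V, X, L, C, D, M; no symbol is repeated more than three times in a row; V, L and D each appear at most once; the only place a smaller symbol precedes a larger one is the allowed subtractive pair XC, the symbol right after such a pair (if any) is smaller than the pair's first symbol, and otherwise the values never increase from left to right. Value: XC (90) + V (5) + I (1) = 96. So it is a valid standard Roman numeral.

Yes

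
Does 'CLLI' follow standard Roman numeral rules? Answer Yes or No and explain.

'CLLI': L should not appear more than once

No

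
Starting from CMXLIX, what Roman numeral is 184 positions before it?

CMXLIX = 949
949 - 184 = 765

DCCLXV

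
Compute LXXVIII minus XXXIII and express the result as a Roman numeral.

LXXVIII = 78
XXXIII = 33
78 - 33 = 45

XLV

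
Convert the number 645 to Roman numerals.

Convert 645 to Roman numerals:
  645 contains 1×500 (D)
  145 contains 1×100 (C)
  45 contains 1×40 (XL)
  5 contains 1×5 (V)

DCXLV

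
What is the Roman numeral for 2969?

Convert 2969 to Roman numerals:
  2969 contains 2×1000 (MM)
  969 contains 1×900 (CM)
  69 contains 1×50 (L)
  19 contains 1×10 (X)
  9 contains 1×9 (IX)

MMCMLXIX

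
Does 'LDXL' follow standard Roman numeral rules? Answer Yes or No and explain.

'LDXL': L should not appear more than once

No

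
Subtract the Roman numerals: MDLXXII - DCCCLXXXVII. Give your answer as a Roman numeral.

MDLXXII = 1572
DCCCLXXXVII = 887
1572 - 887 = 685

DCLXXXV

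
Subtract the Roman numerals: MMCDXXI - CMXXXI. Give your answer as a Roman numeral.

MMCDXXI = 2421
CMXXXI = 931
2421 - 931 = 1490

MCDXC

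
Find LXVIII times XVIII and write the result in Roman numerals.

LXVIII = 68
XVIII = 18
68 × 18 = 1224

MCCXXIV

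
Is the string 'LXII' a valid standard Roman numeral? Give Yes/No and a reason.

'LXII': Check the rules: uses only the symbols I, V, X, L, C, D, M; no symbol is repeated more than three times in a row; V, L and D each appear at most once; no smaller symbol precedes a larger one (values never increase from left to right). Value: L (50) + X (10) + I (1) + I (1) = 62. So it is a valid standard Roman numeral.

Yes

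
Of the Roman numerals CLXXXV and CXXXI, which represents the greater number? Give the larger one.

CLXXXV = 185
CXXXI = 131
185 is larger

CLXXXV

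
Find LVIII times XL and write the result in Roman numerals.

LVIII = 58
XL = 40
58 × 40 = 2320

MMCCCXX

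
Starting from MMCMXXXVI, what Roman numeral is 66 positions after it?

MMCMXXXVI = 2936
2936 + 66 = 3002

MMMII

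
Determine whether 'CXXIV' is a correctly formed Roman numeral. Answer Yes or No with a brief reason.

'CXXIV': Check the rules: uses only the symbols I, V, X, L, C, D, M; no symbol is repeated more than three times in a row; V, L and D each appear at most once; the only place a smaller symbol precedes a larger one is the allowed subtractive pair IV, the symbol right after such a pair (if any) is smaller than the pair's first symbol, and otherwise the values never increase from left to right. Value: C (100) + X (10) + X (10) + IV (4) = 124. So it is a valid standard Roman numeral.

Yes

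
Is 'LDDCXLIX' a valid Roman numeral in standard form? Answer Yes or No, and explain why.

'LDDCXLIX': L should not appear more than once

No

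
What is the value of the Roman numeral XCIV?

XCIV: XC=90, IV=4
90 + 4 = 94

94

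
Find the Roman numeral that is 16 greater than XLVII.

XLVII = 47
47 + 16 = 63

LXIII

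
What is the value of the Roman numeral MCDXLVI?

MCDXLVI: M=1000, CD=400, XL=40, V=5, I=1
1000 + 400 + 40 + 5 + 1 = 1446

1446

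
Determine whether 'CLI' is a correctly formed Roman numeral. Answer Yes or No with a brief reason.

'CLI': Check the rules: uses only the symbols I, V, X, L, C, D, M; no symbol is repeated more than three times in a row; V, L and D each appear at most once; no smaller symbol precedes a larger one (values never increase from left to right). Value: C (100) + L (50) + I (1) = 151. So it is a valid standard Roman numeral.

Yes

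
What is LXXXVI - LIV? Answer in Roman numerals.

LXXXVI = 86
LIV = 54
86 - 54 = 32

XXXII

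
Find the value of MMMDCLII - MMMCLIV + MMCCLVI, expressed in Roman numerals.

MMMDCLII = 3652, MMMCLIV = 3154, MMCCLVI = 2256
3652 - 3154 = 498
498 + 2256 = 2754

MMDCCLIV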